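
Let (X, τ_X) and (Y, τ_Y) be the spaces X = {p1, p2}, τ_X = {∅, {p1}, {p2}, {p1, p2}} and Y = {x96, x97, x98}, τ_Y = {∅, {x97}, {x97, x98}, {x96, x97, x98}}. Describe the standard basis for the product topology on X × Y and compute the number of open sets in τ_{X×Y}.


Basis B = {∅ × ∅, {p1} × {x97}, {p2} × {x97}, {p1} × {x97, x98}, {p1, p2} × {x97}, {p2} × {x97, x98}, {p1} × {x96, x97, x98}, {p2} × {x96, x97, x98}, {p1, p2} × {x97, x98}, {p1, p2} × {x96, x97, x98}}; |τ_{X×Y}| = 16.

Enumerate products U × V with U ∈ τ_X, V ∈ τ_Y (deduplicated):
  ∅ × ∅ = {} (∅)
  {p1} × {x97} = {(p1,x97)}
  {p2} × {x97} = {(p2,x97)}
  {p1} × {x97, x98} = {(p1,x97), (p1,x98)}
  {p1, p2} × {x97} = {(p1,x97), (p2,x97)}
  {p2} × {x97, x98} = {(p2,x97), (p2,x98)}
  {p1} × {x96, x97, x98} = {(p1,x96), (p1,x97), (p1,x98)}
  {p2} × {x96, x97, x98} = {(p2,x96), (p2,x97), (p2,x98)}
  {p1, p2} × {x97, x98} = {(p1,x97), (p1,x98), (p2,x97), (p2,x98)}
  {p1, p2} × {x96, x97, x98} = {(p1,x96), (p1,x97), (p1,x98), (p2,x96), (p2,x97), (p2,x98)}
These 10 distinct sets form the basis B.
Close under arbitrary unions to get τ_{X×Y}; counting gives |τ_{X×Y}| = 16.


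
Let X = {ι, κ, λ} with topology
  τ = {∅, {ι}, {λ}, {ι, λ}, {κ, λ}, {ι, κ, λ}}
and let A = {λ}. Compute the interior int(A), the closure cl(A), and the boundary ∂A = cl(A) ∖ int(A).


int(A) = {λ}, cl(A) = {κ, λ}, ∂A = {κ}.

Closed sets in (X, τ) are complements of opens:
  closed(X, τ) = {∅, {ι}, {κ}, {ι, κ}, {κ, λ}, {ι, κ, λ}}.
int(A) = ⋃ {U ∈ τ : U ⊆ A}. Opens contained in A: ∅, {λ}.
Taking the union of these: int(A) = {λ}.
cl(A) = ⋂ {C closed : A ⊆ C}. Closed sets containing A: {κ, λ}, {ι, κ, λ}.
Intersecting these: cl(A) = {κ, λ}.
∂A = cl(A) ∖ int(A) = {κ, λ} ∖ {λ} = {κ}.


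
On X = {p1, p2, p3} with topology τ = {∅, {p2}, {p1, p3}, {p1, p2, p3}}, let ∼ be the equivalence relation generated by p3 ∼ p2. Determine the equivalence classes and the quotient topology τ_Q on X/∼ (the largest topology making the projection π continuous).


X/∼ = {[p1], [p2=p3]}; |τ_Q| = 2.

Equivalence classes: [p1], [p2=p3].
Quotient map π: X → X/∼ sends p1 ↦ [p1], p2 ↦ [p2=p3], p3 ↦ [p2=p3].
For each subset V ⊆ X/∼, compute π^{-1}(V) ⊆ X and check whether π^{-1}(V) ∈ τ. V is open in τ_Q iff π^{-1}(V) ∈ τ.
  V = {}: π^{-1}(V) = ∅ ∈ τ ✓.
  V = {[p1]}: π^{-1}(V) = {p1} ∉ τ ✗.
  V = {[p2=p3]}: π^{-1}(V) = {p2, p3} ∉ τ ✗.
  V = {[p1], [p2=p3]}: π^{-1}(V) = {p1, p2, p3} ∈ τ ✓.
Open sets in the quotient: τ_Q = {{}, {[p1], [p2=p3]}} (2 elements).


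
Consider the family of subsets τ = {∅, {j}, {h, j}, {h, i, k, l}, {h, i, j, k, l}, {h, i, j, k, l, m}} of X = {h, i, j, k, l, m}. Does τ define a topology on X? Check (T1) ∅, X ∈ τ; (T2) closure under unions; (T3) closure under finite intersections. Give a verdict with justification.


τ is NOT a topology on X.

Axiom (T1): ∅ ∈ τ? Yes; X ∈ τ? Yes.
Axiom (T2/T3): check pairwise unions and intersections of members of τ.
Counterexample for (T3): {h, j} ∩ {h, i, k, l} = {h} ∉ τ. Therefore τ is NOT a topology.


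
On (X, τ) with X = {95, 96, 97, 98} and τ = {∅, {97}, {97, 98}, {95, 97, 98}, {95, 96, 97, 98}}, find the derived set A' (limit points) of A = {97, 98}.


A' = {95, 96, 98}

For each x ∈ X, list the open sets U ∈ τ with x ∈ U, then check whether U ∩ (A ∖ {x}) ≠ ∅ for every such U.
  x = 95: opens ∋ x are {95, 97, 98}, {95, 96, 97, 98}; each meets A ∖ {95}, so x IS a limit point.
  x = 96: opens ∋ x are {95, 96, 97, 98}; each meets A ∖ {96}, so x IS a limit point.
  x = 97: open {97} ∋ x has {97} ∩ (A ∖ {97}) = ∅, so x is NOT a limit point.
  x = 98: opens ∋ x are {97, 98}, {95, 97, 98}, {95, 96, 97, 98}; each meets A ∖ {98}, so x IS a limit point.
Collecting: A' = {95, 96, 98}.


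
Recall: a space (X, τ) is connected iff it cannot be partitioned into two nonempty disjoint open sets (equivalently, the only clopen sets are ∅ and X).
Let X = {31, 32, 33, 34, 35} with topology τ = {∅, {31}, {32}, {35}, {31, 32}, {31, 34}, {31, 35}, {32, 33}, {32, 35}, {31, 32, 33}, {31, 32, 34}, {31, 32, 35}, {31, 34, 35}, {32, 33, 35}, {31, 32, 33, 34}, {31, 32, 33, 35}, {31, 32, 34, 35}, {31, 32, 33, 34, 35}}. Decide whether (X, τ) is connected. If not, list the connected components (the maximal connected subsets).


(X, τ) is disconnected; components = [{35}, {31, 34}, {32, 33}].

Find clopen sets (U ∈ τ with X ∖ U ∈ τ):
  U = ∅, X ∖ U = {31, 32, 33, 34, 35} — both open, so U is clopen.
  U = {35}, X ∖ U = {31, 32, 33, 34} — both open, so U is clopen.
  U = {31, 34}, X ∖ U = {32, 33, 35} — both open, so U is clopen.
  U = {32, 33}, X ∖ U = {31, 34, 35} — both open, so U is clopen.
  U = {31, 34, 35}, X ∖ U = {32, 33} — both open, so U is clopen.
  U = {32, 33, 35}, X ∖ U = {31, 34} — both open, so U is clopen.
  U = {31, 32, 33, 34}, X ∖ U = {35} — both open, so U is clopen.
  U = {31, 32, 33, 34, 35}, X ∖ U = ∅ — both open, so U is clopen.
Nontrivial clopen(s) exist: e.g. {31, 32, 33, 34}. So (X, τ) is disconnected.
Compute connected components by grouping points that agree on all clopens:
  component: {35}
  component: {31, 34}
  component: {32, 33}


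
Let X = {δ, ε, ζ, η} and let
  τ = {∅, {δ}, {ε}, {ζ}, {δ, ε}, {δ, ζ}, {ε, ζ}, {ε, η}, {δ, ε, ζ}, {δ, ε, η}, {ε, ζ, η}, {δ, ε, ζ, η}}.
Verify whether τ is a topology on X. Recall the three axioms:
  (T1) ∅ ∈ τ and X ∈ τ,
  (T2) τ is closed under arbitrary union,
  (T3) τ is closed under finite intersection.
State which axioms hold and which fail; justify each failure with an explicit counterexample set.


τ IS a topology on X.

Axiom (T1): ∅ ∈ τ? Yes; X ∈ τ? Yes.
Axiom (T2/T3): check pairwise unions and intersections of members of τ.
All pairwise intersections and unions checked — each lies in τ. Therefore τ satisfies (T1), (T2), (T3): it IS a topology on X.


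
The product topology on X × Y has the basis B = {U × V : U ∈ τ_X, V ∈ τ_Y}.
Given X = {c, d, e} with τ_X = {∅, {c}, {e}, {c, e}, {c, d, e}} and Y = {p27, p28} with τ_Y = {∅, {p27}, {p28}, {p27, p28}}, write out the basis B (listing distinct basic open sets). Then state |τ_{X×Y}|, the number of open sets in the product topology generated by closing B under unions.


Basis B = {∅ × ∅, {c} × {p27}, {c} × {p28}, {e} × {p27}, {e} × {p28}, {c} × {p27, p28}, {c, e} × {p27}, {c, e} × {p28}, {e} × {p27, p28}, {c, d, e} × {p27}, {c, d, e} × {p28}, {c, e} × {p27, p28}, {c, d, e} × {p27, p28}}; |τ_{X×Y}| = 25.

Enumerate products U × V with U ∈ τ_X, V ∈ τ_Y (deduplicated):
  ∅ × ∅ = {} (∅)
  {c} × {p27} = {(c,p27)}
  {c} × {p28} = {(c,p28)}
  {e} × {p27} = {(e,p27)}
  {e} × {p28} = {(e,p28)}
  {c} × {p27, p28} = {(c,p27), (c,p28)}
  {c, e} × {p27} = {(c,p27), (e,p27)}
  {c, e} × {p28} = {(c,p28), (e,p28)}
  {e} × {p27, p28} = {(e,p27), (e,p28)}
  {c, d, e} × {p27} = {(c,p27), (d,p27), (e,p27)}
  {c, d, e} × {p28} = {(c,p28), (d,p28), (e,p28)}
  {c, e} × {p27, p28} = {(c,p27), (c,p28), (e,p27), (e,p28)}
  {c, d, e} × {p27, p28} = {(c,p27), (c,p28), (d,p27), (d,p28), (e,p27), (e,p28)}
These 13 distinct sets form the basis B.
Close under arbitrary unions to get τ_{X×Y}; counting gives |τ_{X×Y}| = 25.


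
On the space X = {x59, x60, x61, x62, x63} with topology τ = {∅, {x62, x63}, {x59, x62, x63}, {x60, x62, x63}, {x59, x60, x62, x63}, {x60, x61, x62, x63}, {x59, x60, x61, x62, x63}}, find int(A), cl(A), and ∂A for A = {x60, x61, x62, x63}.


int(A) = {x60, x61, x62, x63}, cl(A) = {x59, x60, x61, x62, x63}, ∂A = {x59}.

Closed sets in (X, τ) are complements of opens:
  closed(X, τ) = {∅, {x59}, {x61}, {x59, x61}, {x60, x61}, {x59, x60, x61}, {x59, x60, x61, x62, x63}}.
int(A) = ⋃ {U ∈ τ : U ⊆ A}. Opens contained in A: ∅, {x62, x63}, {x60, x62, x63}, {x60, x61, x62, x63}.
Taking the union of these: int(A) = {x60, x61, x62, x63}.
cl(A) = ⋂ {C closed : A ⊆ C}. Closed sets containing A: {x59, x60, x61, x62, x63}.
Intersecting these: cl(A) = {x59, x60, x61, x62, x63}.
∂A = cl(A) ∖ int(A) = {x59, x60, x61, x62, x63} ∖ {x60, x61, x62, x63} = {x59}.


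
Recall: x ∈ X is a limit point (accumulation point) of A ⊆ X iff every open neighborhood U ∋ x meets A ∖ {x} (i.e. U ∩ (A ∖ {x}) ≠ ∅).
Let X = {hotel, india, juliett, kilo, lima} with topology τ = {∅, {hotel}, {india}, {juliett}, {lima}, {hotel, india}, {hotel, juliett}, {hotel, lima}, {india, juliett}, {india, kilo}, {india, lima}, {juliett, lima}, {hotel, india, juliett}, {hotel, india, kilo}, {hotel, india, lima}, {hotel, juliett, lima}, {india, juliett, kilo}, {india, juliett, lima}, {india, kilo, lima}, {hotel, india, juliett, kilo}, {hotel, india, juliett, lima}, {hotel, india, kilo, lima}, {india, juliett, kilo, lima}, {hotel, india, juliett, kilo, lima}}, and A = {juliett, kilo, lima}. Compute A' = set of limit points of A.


A' = ∅

For each x ∈ X, list the open sets U ∈ τ with x ∈ U, then check whether U ∩ (A ∖ {x}) ≠ ∅ for every such U.
  x = hotel: open {hotel} ∋ x has {hotel} ∩ (A ∖ {hotel}) = ∅, so x is NOT a limit point.
  x = india: open {india} ∋ x has {india} ∩ (A ∖ {india}) = ∅, so x is NOT a limit point.
  x = juliett: open {juliett} ∋ x has {juliett} ∩ (A ∖ {juliett}) = ∅, so x is NOT a limit point.
  x = kilo: open {india, kilo} ∋ x has {india, kilo} ∩ (A ∖ {kilo}) = ∅, so x is NOT a limit point.
  x = lima: open {lima} ∋ x has {lima} ∩ (A ∖ {lima}) = ∅, so x is NOT a limit point.
Collecting: A' = ∅.


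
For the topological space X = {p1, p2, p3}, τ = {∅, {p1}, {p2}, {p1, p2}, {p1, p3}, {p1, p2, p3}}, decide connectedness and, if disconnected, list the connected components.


(X, τ) is disconnected; components = [{p2}, {p1, p3}].

Find clopen sets (U ∈ τ with X ∖ U ∈ τ):
  U = ∅, X ∖ U = {p1, p2, p3} — both open, so U is clopen.
  U = {p2}, X ∖ U = {p1, p3} — both open, so U is clopen.
  U = {p1, p3}, X ∖ U = {p2} — both open, so U is clopen.
  U = {p1, p2, p3}, X ∖ U = ∅ — both open, so U is clopen.
Nontrivial clopen(s) exist: e.g. {p2}. So (X, τ) is disconnected.
Compute connected components by grouping points that agree on all clopens:
  component: {p2}
  component: {p1, p3}


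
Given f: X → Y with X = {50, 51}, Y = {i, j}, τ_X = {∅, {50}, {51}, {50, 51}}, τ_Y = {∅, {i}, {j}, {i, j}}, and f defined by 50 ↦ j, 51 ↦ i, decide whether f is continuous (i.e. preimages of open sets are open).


f IS continuous.

Compute f^{-1}(U) for each U ∈ τ_Y:
  U = ∅: f^{-1}(U) = ∅ ∈ τ_X ✓.
  U = {i}: f^{-1}(U) = {51} ∈ τ_X ✓.
  U = {j}: f^{-1}(U) = {50} ∈ τ_X ✓.
  U = {i, j}: f^{-1}(U) = {50, 51} ∈ τ_X ✓.
Every preimage lies in τ_X, so f IS continuous.


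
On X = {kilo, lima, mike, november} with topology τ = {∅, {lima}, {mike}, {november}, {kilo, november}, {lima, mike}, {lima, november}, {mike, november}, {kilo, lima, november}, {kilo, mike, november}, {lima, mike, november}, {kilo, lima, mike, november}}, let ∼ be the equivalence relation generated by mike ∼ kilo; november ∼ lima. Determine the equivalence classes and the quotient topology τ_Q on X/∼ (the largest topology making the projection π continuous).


X/∼ = {[kilo=mike], [lima=november]}; |τ_Q| = 3.

Equivalence classes: [kilo=mike], [lima=november].
Quotient map π: X → X/∼ sends kilo ↦ [kilo=mike], lima ↦ [lima=november], mike ↦ [kilo=mike], november ↦ [lima=november].
For each subset V ⊆ X/∼, compute π^{-1}(V) ⊆ X and check whether π^{-1}(V) ∈ τ. V is open in τ_Q iff π^{-1}(V) ∈ τ.
  V = {}: π^{-1}(V) = ∅ ∈ τ ✓.
  V = {[kilo=mike]}: π^{-1}(V) = {kilo, mike} ∉ τ ✗.
  V = {[lima=november]}: π^{-1}(V) = {lima, november} ∈ τ ✓.
  V = {[kilo=mike], [lima=november]}: π^{-1}(V) = {kilo, lima, mike, november} ∈ τ ✓.
Open sets in the quotient: τ_Q = {{}, {[lima=november]}, {[kilo=mike], [lima=november]}} (3 elements).


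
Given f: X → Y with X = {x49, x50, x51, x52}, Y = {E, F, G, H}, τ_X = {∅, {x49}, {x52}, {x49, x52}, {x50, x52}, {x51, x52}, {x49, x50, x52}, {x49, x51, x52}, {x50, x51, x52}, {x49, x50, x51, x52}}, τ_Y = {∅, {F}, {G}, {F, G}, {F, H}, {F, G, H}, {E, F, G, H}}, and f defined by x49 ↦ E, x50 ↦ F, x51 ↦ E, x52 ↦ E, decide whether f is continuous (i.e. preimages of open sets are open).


f is NOT continuous.

Compute f^{-1}(U) for each U ∈ τ_Y:
  U = ∅: f^{-1}(U) = ∅ ∈ τ_X ✓.
  U = {F}: f^{-1}(U) = {x50} ∉ τ_X ✗.
  U = {G}: f^{-1}(U) = ∅ ∈ τ_X ✓.
  U = {F, G}: f^{-1}(U) = {x50} ∉ τ_X ✗.
  U = {F, H}: f^{-1}(U) = {x50} ∉ τ_X ✗.
  U = {F, G, H}: f^{-1}(U) = {x50} ∉ τ_X ✗.
  U = {E, F, G, H}: f^{-1}(U) = {x49, x50, x51, x52} ∈ τ_X ✓.
Found U = {F} with f^{-1}(U) = {x50} not in τ_X. Therefore f is NOT continuous.


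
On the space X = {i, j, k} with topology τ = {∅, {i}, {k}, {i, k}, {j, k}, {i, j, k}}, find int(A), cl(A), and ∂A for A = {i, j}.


int(A) = {i}, cl(A) = {i, j}, ∂A = {j}.

Closed sets in (X, τ) are complements of opens:
  closed(X, τ) = {∅, {i}, {j}, {i, j}, {j, k}, {i, j, k}}.
int(A) = ⋃ {U ∈ τ : U ⊆ A}. Opens contained in A: ∅, {i}.
Taking the union of these: int(A) = {i}.
cl(A) = ⋂ {C closed : A ⊆ C}. Closed sets containing A: {i, j}, {i, j, k}.
Intersecting these: cl(A) = {i, j}.
∂A = cl(A) ∖ int(A) = {i, j} ∖ {i} = {j}.


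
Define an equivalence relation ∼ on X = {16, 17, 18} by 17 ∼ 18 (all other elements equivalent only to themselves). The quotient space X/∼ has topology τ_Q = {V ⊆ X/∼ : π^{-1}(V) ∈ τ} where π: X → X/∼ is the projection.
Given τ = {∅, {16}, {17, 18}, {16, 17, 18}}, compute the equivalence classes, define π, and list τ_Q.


X/∼ = {[16], [17=18]}; |τ_Q| = 4.

Equivalence classes: [16], [17=18].
Quotient map π: X → X/∼ sends 16 ↦ [16], 17 ↦ [17=18], 18 ↦ [17=18].
For each subset V ⊆ X/∼, compute π^{-1}(V) ⊆ X and check whether π^{-1}(V) ∈ τ. V is open in τ_Q iff π^{-1}(V) ∈ τ.
  V = {}: π^{-1}(V) = ∅ ∈ τ ✓.
  V = {[16]}: π^{-1}(V) = {16} ∈ τ ✓.
  V = {[17=18]}: π^{-1}(V) = {17, 18} ∈ τ ✓.
  V = {[16], [17=18]}: π^{-1}(V) = {16, 17, 18} ∈ τ ✓.
Open sets in the quotient: τ_Q = {{}, {[16]}, {[17=18]}, {[16], [17=18]}} (4 elements).


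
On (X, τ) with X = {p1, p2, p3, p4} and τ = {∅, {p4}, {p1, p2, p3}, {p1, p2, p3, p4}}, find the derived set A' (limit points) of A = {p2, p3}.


A' = {p1, p2, p3}

For each x ∈ X, list the open sets U ∈ τ with x ∈ U, then check whether U ∩ (A ∖ {x}) ≠ ∅ for every such U.
  x = p1: opens ∋ x are {p1, p2, p3}, {p1, p2, p3, p4}; each meets A ∖ {p1}, so x IS a limit point.
  x = p2: opens ∋ x are {p1, p2, p3}, {p1, p2, p3, p4}; each meets A ∖ {p2}, so x IS a limit point.
  x = p3: opens ∋ x are {p1, p2, p3}, {p1, p2, p3, p4}; each meets A ∖ {p3}, so x IS a limit point.
  x = p4: open {p4} ∋ x has {p4} ∩ (A ∖ {p4}) = ∅, so x is NOT a limit point.
Collecting: A' = {p1, p2, p3}.


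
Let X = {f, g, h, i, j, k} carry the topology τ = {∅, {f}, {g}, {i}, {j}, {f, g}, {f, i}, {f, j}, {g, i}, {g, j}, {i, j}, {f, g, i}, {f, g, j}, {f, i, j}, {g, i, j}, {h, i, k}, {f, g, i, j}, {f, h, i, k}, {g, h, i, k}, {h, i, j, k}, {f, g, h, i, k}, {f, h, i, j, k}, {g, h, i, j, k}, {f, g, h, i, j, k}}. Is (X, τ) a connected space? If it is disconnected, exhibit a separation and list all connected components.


(X, τ) is disconnected; components = [{f}, {g}, {j}, {h, i, k}].

Find clopen sets (U ∈ τ with X ∖ U ∈ τ):
  U = ∅, X ∖ U = {f, g, h, i, j, k} — both open, so U is clopen.
  U = {f}, X ∖ U = {g, h, i, j, k} — both open, so U is clopen.
  U = {g}, X ∖ U = {f, h, i, j, k} — both open, so U is clopen.
  U = {j}, X ∖ U = {f, g, h, i, k} — both open, so U is clopen.
  U = {f, g}, X ∖ U = {h, i, j, k} — both open, so U is clopen.
  U = {f, j}, X ∖ U = {g, h, i, k} — both open, so U is clopen.
  U = {g, j}, X ∖ U = {f, h, i, k} — both open, so U is clopen.
  U = {f, g, j}, X ∖ U = {h, i, k} — both open, so U is clopen.
  U = {h, i, k}, X ∖ U = {f, g, j} — both open, so U is clopen.
  U = {f, h, i, k}, X ∖ U = {g, j} — both open, so U is clopen.
  U = {g, h, i, k}, X ∖ U = {f, j} — both open, so U is clopen.
  U = {h, i, j, k}, X ∖ U = {f, g} — both open, so U is clopen.
  U = {f, g, h, i, k}, X ∖ U = {j} — both open, so U is clopen.
  U = {f, h, i, j, k}, X ∖ U = {g} — both open, so U is clopen.
  U = {g, h, i, j, k}, X ∖ U = {f} — both open, so U is clopen.
  U = {f, g, h, i, j, k}, X ∖ U = ∅ — both open, so U is clopen.
Nontrivial clopen(s) exist: e.g. {f}. So (X, τ) is disconnected.
Compute connected components by grouping points that agree on all clopens:
  component: {f}
  component: {g}
  component: {j}
  component: {h, i, k}


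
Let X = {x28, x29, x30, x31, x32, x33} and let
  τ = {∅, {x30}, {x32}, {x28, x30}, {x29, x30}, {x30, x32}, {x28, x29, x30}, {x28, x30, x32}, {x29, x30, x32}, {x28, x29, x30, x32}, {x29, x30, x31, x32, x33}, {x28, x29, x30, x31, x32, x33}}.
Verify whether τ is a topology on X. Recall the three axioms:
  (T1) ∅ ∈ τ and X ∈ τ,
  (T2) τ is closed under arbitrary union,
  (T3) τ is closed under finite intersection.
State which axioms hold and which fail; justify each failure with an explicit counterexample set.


τ IS a topology on X.

Axiom (T1): ∅ ∈ τ? Yes; X ∈ τ? Yes.
Axiom (T2/T3): check pairwise unions and intersections of members of τ.
All pairwise intersections and unions checked — each lies in τ. Therefore τ satisfies (T1), (T2), (T3): it IS a topology on X.


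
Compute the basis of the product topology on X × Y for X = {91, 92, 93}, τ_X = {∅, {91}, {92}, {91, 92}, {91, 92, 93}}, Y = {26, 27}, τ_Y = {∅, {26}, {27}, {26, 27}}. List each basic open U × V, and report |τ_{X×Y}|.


Basis B = {∅ × ∅, {91} × {26}, {91} × {27}, {92} × {26}, {92} × {27}, {91} × {26, 27}, {91, 92} × {26}, {91, 92} × {27}, {92} × {26, 27}, {91, 92, 93} × {26}, {91, 92, 93} × {27}, {91, 92} × {26, 27}, {91, 92, 93} × {26, 27}}; |τ_{X×Y}| = 25.

Enumerate products U × V with U ∈ τ_X, V ∈ τ_Y (deduplicated):
  ∅ × ∅ = {} (∅)
  {91} × {26} = {(91,26)}
  {91} × {27} = {(91,27)}
  {92} × {26} = {(92,26)}
  {92} × {27} = {(92,27)}
  {91} × {26, 27} = {(91,26), (91,27)}
  {91, 92} × {26} = {(91,26), (92,26)}
  {91, 92} × {27} = {(91,27), (92,27)}
  {92} × {26, 27} = {(92,26), (92,27)}
  {91, 92, 93} × {26} = {(91,26), (92,26), (93,26)}
  {91, 92, 93} × {27} = {(91,27), (92,27), (93,27)}
  {91, 92} × {26, 27} = {(91,26), (91,27), (92,26), (92,27)}
  {91, 92, 93} × {26, 27} = {(91,26), (91,27), (92,26), (92,27), (93,26), (93,27)}
These 13 distinct sets form the basis B.
Close under arbitrary unions to get τ_{X×Y}; counting gives |τ_{X×Y}| = 25.


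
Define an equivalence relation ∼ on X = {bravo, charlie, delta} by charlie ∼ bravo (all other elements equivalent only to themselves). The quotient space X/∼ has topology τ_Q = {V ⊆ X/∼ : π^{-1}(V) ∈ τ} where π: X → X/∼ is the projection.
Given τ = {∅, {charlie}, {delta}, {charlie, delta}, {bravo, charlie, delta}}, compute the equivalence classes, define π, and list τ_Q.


X/∼ = {[bravo=charlie], [delta]}; |τ_Q| = 3.

Equivalence classes: [bravo=charlie], [delta].
Quotient map π: X → X/∼ sends bravo ↦ [bravo=charlie], charlie ↦ [bravo=charlie], delta ↦ [delta].
For each subset V ⊆ X/∼, compute π^{-1}(V) ⊆ X and check whether π^{-1}(V) ∈ τ. V is open in τ_Q iff π^{-1}(V) ∈ τ.
  V = {}: π^{-1}(V) = ∅ ∈ τ ✓.
  V = {[bravo=charlie]}: π^{-1}(V) = {bravo, charlie} ∉ τ ✗.
  V = {[delta]}: π^{-1}(V) = {delta} ∈ τ ✓.
  V = {[bravo=charlie], [delta]}: π^{-1}(V) = {bravo, charlie, delta} ∈ τ ✓.
Open sets in the quotient: τ_Q = {{}, {[delta]}, {[bravo=charlie], [delta]}} (3 elements).


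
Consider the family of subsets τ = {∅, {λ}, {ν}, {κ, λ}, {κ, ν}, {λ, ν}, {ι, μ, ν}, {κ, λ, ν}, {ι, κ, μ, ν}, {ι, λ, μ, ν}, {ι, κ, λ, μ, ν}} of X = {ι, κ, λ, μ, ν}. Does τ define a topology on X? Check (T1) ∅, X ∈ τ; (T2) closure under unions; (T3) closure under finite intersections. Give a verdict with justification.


τ is NOT a topology on X.

Axiom (T1): ∅ ∈ τ? Yes; X ∈ τ? Yes.
Axiom (T2/T3): check pairwise unions and intersections of members of τ.
Counterexample for (T3): {κ, λ} ∩ {κ, ν} = {κ} ∉ τ. Therefore τ is NOT a topology.


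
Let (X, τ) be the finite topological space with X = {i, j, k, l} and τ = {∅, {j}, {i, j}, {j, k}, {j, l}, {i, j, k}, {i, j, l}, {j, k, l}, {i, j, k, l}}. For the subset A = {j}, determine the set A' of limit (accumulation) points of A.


A' = {i, k, l}

For each x ∈ X, list the open sets U ∈ τ with x ∈ U, then check whether U ∩ (A ∖ {x}) ≠ ∅ for every such U.
  x = i: opens ∋ x are {i, j}, {i, j, k}, {i, j, l}, {i, j, k, l}; each meets A ∖ {i}, so x IS a limit point.
  x = j: open {j} ∋ x has {j} ∩ (A ∖ {j}) = ∅, so x is NOT a limit point.
  x = k: opens ∋ x are {j, k}, {i, j, k}, {j, k, l}, {i, j, k, l}; each meets A ∖ {k}, so x IS a limit point.
  x = l: opens ∋ x are {j, l}, {i, j, l}, {j, k, l}, {i, j, k, l}; each meets A ∖ {l}, so x IS a limit point.
Collecting: A' = {i, k, l}.


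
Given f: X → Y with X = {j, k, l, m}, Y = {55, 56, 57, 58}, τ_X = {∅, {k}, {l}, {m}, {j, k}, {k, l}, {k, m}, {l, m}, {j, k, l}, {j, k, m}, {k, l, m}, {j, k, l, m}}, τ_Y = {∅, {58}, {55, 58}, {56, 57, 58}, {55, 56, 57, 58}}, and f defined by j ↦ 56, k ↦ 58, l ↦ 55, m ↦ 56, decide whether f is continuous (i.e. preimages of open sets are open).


f IS continuous.

Compute f^{-1}(U) for each U ∈ τ_Y:
  U = ∅: f^{-1}(U) = ∅ ∈ τ_X ✓.
  U = {58}: f^{-1}(U) = {k} ∈ τ_X ✓.
  U = {55, 58}: f^{-1}(U) = {k, l} ∈ τ_X ✓.
  U = {56, 57, 58}: f^{-1}(U) = {j, k, m} ∈ τ_X ✓.
  U = {55, 56, 57, 58}: f^{-1}(U) = {j, k, l, m} ∈ τ_X ✓.
Every preimage lies in τ_X, so f IS continuous.


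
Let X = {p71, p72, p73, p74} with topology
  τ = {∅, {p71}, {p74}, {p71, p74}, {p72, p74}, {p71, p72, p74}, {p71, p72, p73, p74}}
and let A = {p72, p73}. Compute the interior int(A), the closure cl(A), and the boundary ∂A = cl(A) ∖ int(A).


int(A) = ∅, cl(A) = {p72, p73}, ∂A = {p72, p73}.

Closed sets in (X, τ) are complements of opens:
  closed(X, τ) = {∅, {p73}, {p71, p73}, {p72, p73}, {p71, p72, p73}, {p72, p73, p74}, {p71, p72, p73, p74}}.
int(A) = ⋃ {U ∈ τ : U ⊆ A}. Opens contained in A: ∅.
Taking the union of these: int(A) = ∅.
cl(A) = ⋂ {C closed : A ⊆ C}. Closed sets containing A: {p72, p73}, {p71, p72, p73}, {p72, p73, p74}, {p71, p72, p73, p74}.
Intersecting these: cl(A) = {p72, p73}.
∂A = cl(A) ∖ int(A) = {p72, p73} ∖ ∅ = {p72, p73}.


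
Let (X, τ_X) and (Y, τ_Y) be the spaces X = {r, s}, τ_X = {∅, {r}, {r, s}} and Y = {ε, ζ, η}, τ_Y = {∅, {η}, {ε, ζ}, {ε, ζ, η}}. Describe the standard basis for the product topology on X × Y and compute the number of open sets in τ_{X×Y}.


Basis B = {∅ × ∅, {r} × {η}, {r} × {ε, ζ}, {r, s} × {η}, {r} × {ε, ζ, η}, {r, s} × {ε, ζ}, {r, s} × {ε, ζ, η}}; |τ_{X×Y}| = 9.

Enumerate products U × V with U ∈ τ_X, V ∈ τ_Y (deduplicated):
  ∅ × ∅ = {} (∅)
  {r} × {η} = {(r,η)}
  {r} × {ε, ζ} = {(r,ε), (r,ζ)}
  {r, s} × {η} = {(r,η), (s,η)}
  {r} × {ε, ζ, η} = {(r,ε), (r,ζ), (r,η)}
  {r, s} × {ε, ζ} = {(r,ε), (r,ζ), (s,ε), (s,ζ)}
  {r, s} × {ε, ζ, η} = {(r,ε), (r,ζ), (r,η), (s,ε), (s,ζ), (s,η)}
These 7 distinct sets form the basis B.
Close under arbitrary unions to get τ_{X×Y}; counting gives |τ_{X×Y}| = 9.


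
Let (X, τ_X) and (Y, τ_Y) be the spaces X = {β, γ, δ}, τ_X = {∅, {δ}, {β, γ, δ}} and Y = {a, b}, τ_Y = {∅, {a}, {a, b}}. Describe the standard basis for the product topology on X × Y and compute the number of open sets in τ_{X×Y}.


Basis B = {∅ × ∅, {δ} × {a}, {δ} × {a, b}, {β, γ, δ} × {a}, {β, γ, δ} × {a, b}}; |τ_{X×Y}| = 6.

Enumerate products U × V with U ∈ τ_X, V ∈ τ_Y (deduplicated):
  ∅ × ∅ = {} (∅)
  {δ} × {a} = {(δ,a)}
  {δ} × {a, b} = {(δ,a), (δ,b)}
  {β, γ, δ} × {a} = {(β,a), (γ,a), (δ,a)}
  {β, γ, δ} × {a, b} = {(β,a), (β,b), (γ,a), (γ,b), (δ,a), (δ,b)}
These 5 distinct sets form the basis B.
Close under arbitrary unions to get τ_{X×Y}; counting gives |τ_{X×Y}| = 6.


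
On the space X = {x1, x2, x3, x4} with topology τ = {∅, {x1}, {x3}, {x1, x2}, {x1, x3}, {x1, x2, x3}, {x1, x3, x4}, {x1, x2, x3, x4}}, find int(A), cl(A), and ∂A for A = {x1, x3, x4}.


int(A) = {x1, x3, x4}, cl(A) = {x1, x2, x3, x4}, ∂A = {x2}.

Closed sets in (X, τ) are complements of opens:
  closed(X, τ) = {∅, {x2}, {x4}, {x2, x4}, {x3, x4}, {x1, x2, x4}, {x2, x3, x4}, {x1, x2, x3, x4}}.
int(A) = ⋃ {U ∈ τ : U ⊆ A}. Opens contained in A: ∅, {x1}, {x3}, {x1, x3}, {x1, x3, x4}.
Taking the union of these: int(A) = {x1, x3, x4}.
cl(A) = ⋂ {C closed : A ⊆ C}. Closed sets containing A: {x1, x2, x3, x4}.
Intersecting these: cl(A) = {x1, x2, x3, x4}.
∂A = cl(A) ∖ int(A) = {x1, x2, x3, x4} ∖ {x1, x3, x4} = {x2}.


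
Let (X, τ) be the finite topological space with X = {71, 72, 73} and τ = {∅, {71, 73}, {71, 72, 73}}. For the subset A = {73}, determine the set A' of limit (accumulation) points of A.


A' = {71, 72}

For each x ∈ X, list the open sets U ∈ τ with x ∈ U, then check whether U ∩ (A ∖ {x}) ≠ ∅ for every such U.
  x = 71: opens ∋ x are {71, 73}, {71, 72, 73}; each meets A ∖ {71}, so x IS a limit point.
  x = 72: opens ∋ x are {71, 72, 73}; each meets A ∖ {72}, so x IS a limit point.
  x = 73: open {71, 73} ∋ x has {71, 73} ∩ (A ∖ {73}) = ∅, so x is NOT a limit point.
Collecting: A' = {71, 72}.


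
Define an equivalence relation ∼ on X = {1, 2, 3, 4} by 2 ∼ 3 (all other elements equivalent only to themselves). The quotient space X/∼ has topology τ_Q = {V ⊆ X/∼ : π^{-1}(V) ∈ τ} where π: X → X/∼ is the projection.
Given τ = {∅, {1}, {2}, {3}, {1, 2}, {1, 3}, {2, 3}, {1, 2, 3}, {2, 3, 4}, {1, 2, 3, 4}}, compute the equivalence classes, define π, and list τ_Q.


X/∼ = {[1], [2=3], [4]}; |τ_Q| = 6.

Equivalence classes: [1], [2=3], [4].
Quotient map π: X → X/∼ sends 1 ↦ [1], 2 ↦ [2=3], 3 ↦ [2=3], 4 ↦ [4].
For each subset V ⊆ X/∼, compute π^{-1}(V) ⊆ X and check whether π^{-1}(V) ∈ τ. V is open in τ_Q iff π^{-1}(V) ∈ τ.
  V = {}: π^{-1}(V) = ∅ ∈ τ ✓.
  V = {[1]}: π^{-1}(V) = {1} ∈ τ ✓.
  V = {[2=3]}: π^{-1}(V) = {2, 3} ∈ τ ✓.
  V = {[1], [2=3]}: π^{-1}(V) = {1, 2, 3} ∈ τ ✓.
  V = {[4]}: π^{-1}(V) = {4} ∉ τ ✗.
  V = {[1], [4]}: π^{-1}(V) = {1, 4} ∉ τ ✗.
  V = {[2=3], [4]}: π^{-1}(V) = {2, 3, 4} ∈ τ ✓.
  V = {[1], [2=3], [4]}: π^{-1}(V) = {1, 2, 3, 4} ∈ τ ✓.
Open sets in the quotient: τ_Q = {{}, {[1]}, {[2=3]}, {[1], [2=3]}, {[2=3], [4]}, {[1], [2=3], [4]}} (6 elements).


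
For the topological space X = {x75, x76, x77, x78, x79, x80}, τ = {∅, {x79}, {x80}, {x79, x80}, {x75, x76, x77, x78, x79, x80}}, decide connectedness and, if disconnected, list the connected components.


(X, τ) is connected.

Find clopen sets (U ∈ τ with X ∖ U ∈ τ):
  U = ∅, X ∖ U = {x75, x76, x77, x78, x79, x80} — both open, so U is clopen.
  U = {x75, x76, x77, x78, x79, x80}, X ∖ U = ∅ — both open, so U is clopen.
Only trivial clopens (∅ and X) exist, so (X, τ) is connected.
Compute connected components by grouping points that agree on all clopens:
  component: {x75, x76, x77, x78, x79, x80}


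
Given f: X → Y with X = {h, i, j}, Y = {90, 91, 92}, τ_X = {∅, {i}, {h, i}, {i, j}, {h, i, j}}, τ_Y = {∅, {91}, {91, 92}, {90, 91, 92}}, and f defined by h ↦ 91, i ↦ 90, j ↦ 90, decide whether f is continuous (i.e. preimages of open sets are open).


f is NOT continuous.

Compute f^{-1}(U) for each U ∈ τ_Y:
  U = ∅: f^{-1}(U) = ∅ ∈ τ_X ✓.
  U = {91}: f^{-1}(U) = {h} ∉ τ_X ✗.
  U = {91, 92}: f^{-1}(U) = {h} ∉ τ_X ✗.
  U = {90, 91, 92}: f^{-1}(U) = {h, i, j} ∈ τ_X ✓.
Found U = {91} with f^{-1}(U) = {h} not in τ_X. Therefore f is NOT continuous.


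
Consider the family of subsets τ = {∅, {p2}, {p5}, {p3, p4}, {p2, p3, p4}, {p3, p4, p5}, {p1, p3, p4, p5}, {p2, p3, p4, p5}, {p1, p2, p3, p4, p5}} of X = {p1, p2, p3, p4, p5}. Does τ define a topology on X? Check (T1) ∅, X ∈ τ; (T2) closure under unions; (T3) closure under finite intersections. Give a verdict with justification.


τ is NOT a topology on X.

Axiom (T1): ∅ ∈ τ? Yes; X ∈ τ? Yes.
Axiom (T2/T3): check pairwise unions and intersections of members of τ.
Counterexample for (T2): {p2} ∪ {p5} = {p2, p5} ∉ τ. Therefore τ is NOT a topology.


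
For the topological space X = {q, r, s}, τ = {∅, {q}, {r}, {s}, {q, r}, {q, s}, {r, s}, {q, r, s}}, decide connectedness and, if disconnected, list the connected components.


(X, τ) is disconnected; components = [{q}, {r}, {s}].

Find clopen sets (U ∈ τ with X ∖ U ∈ τ):
  U = ∅, X ∖ U = {q, r, s} — both open, so U is clopen.
  U = {q}, X ∖ U = {r, s} — both open, so U is clopen.
  U = {r}, X ∖ U = {q, s} — both open, so U is clopen.
  U = {s}, X ∖ U = {q, r} — both open, so U is clopen.
  U = {q, r}, X ∖ U = {s} — both open, so U is clopen.
  U = {q, s}, X ∖ U = {r} — both open, so U is clopen.
  U = {r, s}, X ∖ U = {q} — both open, so U is clopen.
  U = {q, r, s}, X ∖ U = ∅ — both open, so U is clopen.
Nontrivial clopen(s) exist: e.g. {q}. So (X, τ) is disconnected.
Compute connected components by grouping points that agree on all clopens:
  component: {q}
  component: {r}
  component: {s}


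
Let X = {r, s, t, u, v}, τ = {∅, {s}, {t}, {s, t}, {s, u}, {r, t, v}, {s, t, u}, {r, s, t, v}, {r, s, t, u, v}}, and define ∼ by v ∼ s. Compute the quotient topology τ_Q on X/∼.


X/∼ = {[r], [s=v], [t], [u]}; |τ_Q| = 4.

Equivalence classes: [r], [s=v], [t], [u].
Quotient map π: X → X/∼ sends r ↦ [r], s ↦ [s=v], t ↦ [t], u ↦ [u], v ↦ [s=v].
For each subset V ⊆ X/∼, compute π^{-1}(V) ⊆ X and check whether π^{-1}(V) ∈ τ. V is open in τ_Q iff π^{-1}(V) ∈ τ.
  V = {}: π^{-1}(V) = ∅ ∈ τ ✓.
  V = {[r]}: π^{-1}(V) = {r} ∉ τ ✗.
  V = {[s=v]}: π^{-1}(V) = {s, v} ∉ τ ✗.
  V = {[r], [s=v]}: π^{-1}(V) = {r, s, v} ∉ τ ✗.
  V = {[t]}: π^{-1}(V) = {t} ∈ τ ✓.
  V = {[r], [t]}: π^{-1}(V) = {r, t} ∉ τ ✗.
  V = {[s=v], [t]}: π^{-1}(V) = {s, t, v} ∉ τ ✗.
  V = {[r], [s=v], [t]}: π^{-1}(V) = {r, s, t, v} ∈ τ ✓.
  V = {[u]}: π^{-1}(V) = {u} ∉ τ ✗.
  V = {[r], [u]}: π^{-1}(V) = {r, u} ∉ τ ✗.
  V = {[s=v], [u]}: π^{-1}(V) = {s, u, v} ∉ τ ✗.
  V = {[r], [s=v], [u]}: π^{-1}(V) = {r, s, u, v} ∉ τ ✗.
  V = {[t], [u]}: π^{-1}(V) = {t, u} ∉ τ ✗.
  V = {[r], [t], [u]}: π^{-1}(V) = {r, t, u} ∉ τ ✗.
  V = {[s=v], [t], [u]}: π^{-1}(V) = {s, t, u, v} ∉ τ ✗.
  V = {[r], [s=v], [t], [u]}: π^{-1}(V) = {r, s, t, u, v} ∈ τ ✓.
Open sets in the quotient: τ_Q = {{}, {[t]}, {[r], [s=v], [t]}, {[r], [s=v], [t], [u]}} (4 elements).


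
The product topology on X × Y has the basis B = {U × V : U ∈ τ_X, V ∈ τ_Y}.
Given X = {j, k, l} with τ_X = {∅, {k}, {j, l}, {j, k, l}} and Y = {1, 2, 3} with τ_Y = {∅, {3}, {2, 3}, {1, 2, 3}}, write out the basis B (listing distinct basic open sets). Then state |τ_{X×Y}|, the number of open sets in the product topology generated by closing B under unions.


Basis B = {∅ × ∅, {k} × {3}, {j, l} × {3}, {k} × {2, 3}, {j, k, l} × {3}, {k} × {1, 2, 3}, {j, l} × {2, 3}, {j, l} × {1, 2, 3}, {j, k, l} × {2, 3}, {j, k, l} × {1, 2, 3}}; |τ_{X×Y}| = 16.

Enumerate products U × V with U ∈ τ_X, V ∈ τ_Y (deduplicated):
  ∅ × ∅ = {} (∅)
  {k} × {3} = {(k,3)}
  {j, l} × {3} = {(j,3), (l,3)}
  {k} × {2, 3} = {(k,2), (k,3)}
  {j, k, l} × {3} = {(j,3), (k,3), (l,3)}
  {k} × {1, 2, 3} = {(k,1), (k,2), (k,3)}
  {j, l} × {2, 3} = {(j,2), (j,3), (l,2), (l,3)}
  {j, l} × {1, 2, 3} = {(j,1), (j,2), (j,3), (l,1), (l,2), (l,3)}
  {j, k, l} × {2, 3} = {(j,2), (j,3), (k,2), (k,3), (l,2), (l,3)}
  {j, k, l} × {1, 2, 3} = {(j,1), (j,2), (j,3), (k,1), (k,2), (k,3), (l,1), (l,2), (l,3)}
These 10 distinct sets form the basis B.
Close under arbitrary unions to get τ_{X×Y}; counting gives |τ_{X×Y}| = 16.


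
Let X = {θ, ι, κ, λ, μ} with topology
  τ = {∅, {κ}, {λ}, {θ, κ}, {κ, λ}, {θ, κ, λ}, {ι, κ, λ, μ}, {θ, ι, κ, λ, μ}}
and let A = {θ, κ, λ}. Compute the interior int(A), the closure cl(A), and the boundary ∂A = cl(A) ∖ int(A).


int(A) = {θ, κ, λ}, cl(A) = {θ, ι, κ, λ, μ}, ∂A = {ι, μ}.

Closed sets in (X, τ) are complements of opens:
  closed(X, τ) = {∅, {θ}, {ι, μ}, {θ, ι, μ}, {ι, λ, μ}, {θ, ι, κ, μ}, {θ, ι, λ, μ}, {θ, ι, κ, λ, μ}}.
int(A) = ⋃ {U ∈ τ : U ⊆ A}. Opens contained in A: ∅, {κ}, {λ}, {θ, κ}, {κ, λ}, {θ, κ, λ}.
Taking the union of these: int(A) = {θ, κ, λ}.
cl(A) = ⋂ {C closed : A ⊆ C}. Closed sets containing A: {θ, ι, κ, λ, μ}.
Intersecting these: cl(A) = {θ, ι, κ, λ, μ}.
∂A = cl(A) ∖ int(A) = {θ, ι, κ, λ, μ} ∖ {θ, κ, λ} = {ι, μ}.


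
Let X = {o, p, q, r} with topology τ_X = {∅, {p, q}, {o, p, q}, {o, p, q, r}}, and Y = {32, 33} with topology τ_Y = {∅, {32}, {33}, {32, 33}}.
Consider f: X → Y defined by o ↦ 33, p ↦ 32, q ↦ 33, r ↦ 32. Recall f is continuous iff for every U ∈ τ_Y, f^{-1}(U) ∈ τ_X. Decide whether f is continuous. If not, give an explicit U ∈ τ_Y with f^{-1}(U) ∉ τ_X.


f is NOT continuous.

Compute f^{-1}(U) for each U ∈ τ_Y:
  U = ∅: f^{-1}(U) = ∅ ∈ τ_X ✓.
  U = {32}: f^{-1}(U) = {p, r} ∉ τ_X ✗.
  U = {33}: f^{-1}(U) = {o, q} ∉ τ_X ✗.
  U = {32, 33}: f^{-1}(U) = {o, p, q, r} ∈ τ_X ✓.
Found U = {32} with f^{-1}(U) = {p, r} not in τ_X. Therefore f is NOT continuous.


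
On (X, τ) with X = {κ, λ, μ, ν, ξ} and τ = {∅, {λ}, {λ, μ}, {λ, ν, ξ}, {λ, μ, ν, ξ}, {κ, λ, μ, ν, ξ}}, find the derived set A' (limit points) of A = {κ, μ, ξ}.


A' = {κ, ν}

For each x ∈ X, list the open sets U ∈ τ with x ∈ U, then check whether U ∩ (A ∖ {x}) ≠ ∅ for every such U.
  x = κ: opens ∋ x are {κ, λ, μ, ν, ξ}; each meets A ∖ {κ}, so x IS a limit point.
  x = λ: open {λ} ∋ x has {λ} ∩ (A ∖ {λ}) = ∅, so x is NOT a limit point.
  x = μ: open {λ, μ} ∋ x has {λ, μ} ∩ (A ∖ {μ}) = ∅, so x is NOT a limit point.
  x = ν: opens ∋ x are {λ, ν, ξ}, {λ, μ, ν, ξ}, {κ, λ, μ, ν, ξ}; each meets A ∖ {ν}, so x IS a limit point.
  x = ξ: open {λ, ν, ξ} ∋ x has {λ, ν, ξ} ∩ (A ∖ {ξ}) = ∅, so x is NOT a limit point.
Collecting: A' = {κ, ν}.


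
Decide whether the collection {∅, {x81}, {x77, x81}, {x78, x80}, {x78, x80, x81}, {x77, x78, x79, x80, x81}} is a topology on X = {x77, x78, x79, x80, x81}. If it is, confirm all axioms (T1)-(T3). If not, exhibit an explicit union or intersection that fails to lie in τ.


τ is NOT a topology on X.

Axiom (T1): ∅ ∈ τ? Yes; X ∈ τ? Yes.
Axiom (T2/T3): check pairwise unions and intersections of members of τ.
Counterexample for (T2): {x77, x81} ∪ {x78, x80} = {x77, x78, x80, x81} ∉ τ. Therefore τ is NOT a topology.


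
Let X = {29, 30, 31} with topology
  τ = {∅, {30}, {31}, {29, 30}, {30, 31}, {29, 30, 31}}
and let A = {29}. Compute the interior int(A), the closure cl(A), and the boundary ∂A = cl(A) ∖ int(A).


int(A) = ∅, cl(A) = {29}, ∂A = {29}.

Closed sets in (X, τ) are complements of opens:
  closed(X, τ) = {∅, {29}, {31}, {29, 30}, {29, 31}, {29, 30, 31}}.
int(A) = ⋃ {U ∈ τ : U ⊆ A}. Opens contained in A: ∅.
Taking the union of these: int(A) = ∅.
cl(A) = ⋂ {C closed : A ⊆ C}. Closed sets containing A: {29}, {29, 30}, {29, 31}, {29, 30, 31}.
Intersecting these: cl(A) = {29}.
∂A = cl(A) ∖ int(A) = {29} ∖ ∅ = {29}.


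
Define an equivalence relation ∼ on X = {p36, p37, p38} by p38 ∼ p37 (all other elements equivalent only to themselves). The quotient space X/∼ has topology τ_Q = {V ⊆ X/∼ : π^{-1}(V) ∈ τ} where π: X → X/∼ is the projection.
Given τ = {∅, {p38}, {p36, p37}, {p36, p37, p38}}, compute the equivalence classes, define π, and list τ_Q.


X/∼ = {[p36], [p37=p38]}; |τ_Q| = 2.

Equivalence classes: [p36], [p37=p38].
Quotient map π: X → X/∼ sends p36 ↦ [p36], p37 ↦ [p37=p38], p38 ↦ [p37=p38].
For each subset V ⊆ X/∼, compute π^{-1}(V) ⊆ X and check whether π^{-1}(V) ∈ τ. V is open in τ_Q iff π^{-1}(V) ∈ τ.
  V = {}: π^{-1}(V) = ∅ ∈ τ ✓.
  V = {[p36]}: π^{-1}(V) = {p36} ∉ τ ✗.
  V = {[p37=p38]}: π^{-1}(V) = {p37, p38} ∉ τ ✗.
  V = {[p36], [p37=p38]}: π^{-1}(V) = {p36, p37, p38} ∈ τ ✓.
Open sets in the quotient: τ_Q = {{}, {[p36], [p37=p38]}} (2 elements).


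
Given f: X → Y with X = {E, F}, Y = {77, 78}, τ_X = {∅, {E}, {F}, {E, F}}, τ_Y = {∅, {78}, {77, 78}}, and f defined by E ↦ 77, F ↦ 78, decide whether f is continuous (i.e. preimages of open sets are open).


f IS continuous.

Compute f^{-1}(U) for each U ∈ τ_Y:
  U = ∅: f^{-1}(U) = ∅ ∈ τ_X ✓.
  U = {78}: f^{-1}(U) = {F} ∈ τ_X ✓.
  U = {77, 78}: f^{-1}(U) = {E, F} ∈ τ_X ✓.
Every preimage lies in τ_X, so f IS continuous.


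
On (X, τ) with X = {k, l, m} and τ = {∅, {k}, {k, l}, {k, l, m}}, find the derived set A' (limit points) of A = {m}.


A' = ∅

For each x ∈ X, list the open sets U ∈ τ with x ∈ U, then check whether U ∩ (A ∖ {x}) ≠ ∅ for every such U.
  x = k: open {k} ∋ x has {k} ∩ (A ∖ {k}) = ∅, so x is NOT a limit point.
  x = l: open {k, l} ∋ x has {k, l} ∩ (A ∖ {l}) = ∅, so x is NOT a limit point.
  x = m: open {k, l, m} ∋ x has {k, l, m} ∩ (A ∖ {m}) = ∅, so x is NOT a limit point.
Collecting: A' = ∅.


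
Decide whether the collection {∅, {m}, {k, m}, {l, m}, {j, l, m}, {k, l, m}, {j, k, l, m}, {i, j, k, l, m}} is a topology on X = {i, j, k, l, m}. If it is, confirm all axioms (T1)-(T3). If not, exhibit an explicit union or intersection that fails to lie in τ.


τ IS a topology on X.

Axiom (T1): ∅ ∈ τ? Yes; X ∈ τ? Yes.
Axiom (T2/T3): check pairwise unions and intersections of members of τ.
All pairwise intersections and unions checked — each lies in τ. Therefore τ satisfies (T1), (T2), (T3): it IS a topology on X.


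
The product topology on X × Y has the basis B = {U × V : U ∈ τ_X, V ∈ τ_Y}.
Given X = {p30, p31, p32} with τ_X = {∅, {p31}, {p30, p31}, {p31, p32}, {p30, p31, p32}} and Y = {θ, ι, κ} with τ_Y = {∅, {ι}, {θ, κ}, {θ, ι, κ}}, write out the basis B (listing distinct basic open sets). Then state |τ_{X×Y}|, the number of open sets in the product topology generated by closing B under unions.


Basis B = {∅ × ∅, {p31} × {ι}, {p30, p31} × {ι}, {p31} × {θ, κ}, {p31, p32} × {ι}, {p30, p31, p32} × {ι}, {p31} × {θ, ι, κ}, {p30, p31} × {θ, κ}, {p31, p32} × {θ, κ}, {p30, p31} × {θ, ι, κ}, {p30, p31, p32} × {θ, κ}, {p31, p32} × {θ, ι, κ}, {p30, p31, p32} × {θ, ι, κ}}; |τ_{X×Y}| = 25.

Enumerate products U × V with U ∈ τ_X, V ∈ τ_Y (deduplicated):
  ∅ × ∅ = {} (∅)
  {p31} × {ι} = {(p31,ι)}
  {p30, p31} × {ι} = {(p30,ι), (p31,ι)}
  {p31} × {θ, κ} = {(p31,θ), (p31,κ)}
  {p31, p32} × {ι} = {(p31,ι), (p32,ι)}
  {p30, p31, p32} × {ι} = {(p30,ι), (p31,ι), (p32,ι)}
  {p31} × {θ, ι, κ} = {(p31,θ), (p31,ι), (p31,κ)}
  {p30, p31} × {θ, κ} = {(p30,θ), (p30,κ), (p31,θ), (p31,κ)}
  {p31, p32} × {θ, κ} = {(p31,θ), (p31,κ), (p32,θ), (p32,κ)}
  {p30, p31} × {θ, ι, κ} = {(p30,θ), (p30,ι), (p30,κ), (p31,θ), (p31,ι), (p31,κ)}
  {p30, p31, p32} × {θ, κ} = {(p30,θ), (p30,κ), (p31,θ), (p31,κ), (p32,θ), (p32,κ)}
  {p31, p32} × {θ, ι, κ} = {(p31,θ), (p31,ι), (p31,κ), (p32,θ), (p32,ι), (p32,κ)}
  {p30, p31, p32} × {θ, ι, κ} = {(p30,θ), (p30,ι), (p30,κ), (p31,θ), (p31,ι), (p31,κ), (p32,θ), (p32,ι), (p32,κ)}
These 13 distinct sets form the basis B.
Close under arbitrary unions to get τ_{X×Y}; counting gives |τ_{X×Y}| = 25.
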